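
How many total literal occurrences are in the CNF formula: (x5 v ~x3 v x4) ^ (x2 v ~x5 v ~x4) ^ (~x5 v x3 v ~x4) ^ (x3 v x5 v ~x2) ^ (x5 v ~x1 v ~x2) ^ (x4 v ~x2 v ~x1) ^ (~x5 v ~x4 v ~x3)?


Clause lengths: 3, 3, 3, 3, 3, 3, 3.
Sum = 3 + 3 + 3 + 3 + 3 + 3 + 3 = 21.

21


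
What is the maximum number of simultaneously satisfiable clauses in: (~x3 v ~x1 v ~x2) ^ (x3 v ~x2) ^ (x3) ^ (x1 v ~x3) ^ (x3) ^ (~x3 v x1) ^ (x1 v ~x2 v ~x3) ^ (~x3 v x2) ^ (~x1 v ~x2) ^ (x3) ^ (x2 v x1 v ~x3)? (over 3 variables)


Enumerate all 8 truth assignments.
For each, count how many of the 11 clauses are satisfied.
The formula is not fully satisfiable, so the maximum is below 11.
Maximum simultaneously satisfiable clauses = 10.

10


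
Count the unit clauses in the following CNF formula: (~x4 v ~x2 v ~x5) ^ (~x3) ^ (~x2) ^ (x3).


A unit clause contains exactly one literal.
Unit clauses found: (~x3), (~x2), (x3).
Count = 3.

3


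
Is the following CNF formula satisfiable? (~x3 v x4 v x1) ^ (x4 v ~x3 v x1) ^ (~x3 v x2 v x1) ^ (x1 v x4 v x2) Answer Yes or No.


Check all 16 possible truth assignments.
Number of satisfying assignments found: 12.
The formula is satisfiable.

Yes


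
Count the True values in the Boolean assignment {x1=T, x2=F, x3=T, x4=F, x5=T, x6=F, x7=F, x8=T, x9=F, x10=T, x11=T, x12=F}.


The weight is the number of variables assigned True.
True variables: x1, x3, x5, x8, x10, x11.
Weight = 6.

6


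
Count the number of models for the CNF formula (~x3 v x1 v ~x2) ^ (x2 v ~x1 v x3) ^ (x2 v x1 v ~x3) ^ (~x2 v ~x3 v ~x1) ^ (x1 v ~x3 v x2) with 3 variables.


Enumerate all 8 truth assignments over 3 variables.
Test each against every clause.
Satisfying assignments found: 4.

4


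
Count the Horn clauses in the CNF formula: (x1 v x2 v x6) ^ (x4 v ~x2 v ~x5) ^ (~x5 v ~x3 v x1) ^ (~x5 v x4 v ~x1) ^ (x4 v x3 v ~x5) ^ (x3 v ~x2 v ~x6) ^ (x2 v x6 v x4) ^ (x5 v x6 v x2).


A Horn clause has at most one positive literal.
Clause 1: 3 positive lit(s) -> not Horn
Clause 2: 1 positive lit(s) -> Horn
Clause 3: 1 positive lit(s) -> Horn
Clause 4: 1 positive lit(s) -> Horn
Clause 5: 2 positive lit(s) -> not Horn
Clause 6: 1 positive lit(s) -> Horn
Clause 7: 3 positive lit(s) -> not Horn
Clause 8: 3 positive lit(s) -> not Horn
Total Horn clauses = 4.

4


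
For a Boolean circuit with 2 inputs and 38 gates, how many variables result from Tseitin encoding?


The Tseitin transformation introduces one auxiliary variable per gate.
Total variables = inputs + gates = 2 + 38 = 40.

40


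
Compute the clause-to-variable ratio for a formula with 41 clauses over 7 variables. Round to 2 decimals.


Clause-to-variable ratio = clauses / variables.
41 / 7 = 5.86.

5.86


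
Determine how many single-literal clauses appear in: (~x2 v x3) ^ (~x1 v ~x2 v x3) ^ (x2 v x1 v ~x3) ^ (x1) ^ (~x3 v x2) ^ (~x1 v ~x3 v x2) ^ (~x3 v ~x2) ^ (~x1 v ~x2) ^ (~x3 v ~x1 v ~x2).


A unit clause contains exactly one literal.
Unit clauses found: (x1).
Count = 1.

1


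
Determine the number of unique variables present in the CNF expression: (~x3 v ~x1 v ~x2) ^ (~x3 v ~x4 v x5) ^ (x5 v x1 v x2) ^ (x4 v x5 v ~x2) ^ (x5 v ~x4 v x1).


Identify each distinct variable in the formula.
Variables found: x1, x2, x3, x4, x5.
Total distinct variables = 5.

5


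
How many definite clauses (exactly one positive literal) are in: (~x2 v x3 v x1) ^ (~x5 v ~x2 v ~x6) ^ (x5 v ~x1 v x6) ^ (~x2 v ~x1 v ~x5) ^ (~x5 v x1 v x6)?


A definite clause has exactly one positive literal.
Clause 1: 2 positive -> not definite
Clause 2: 0 positive -> not definite
Clause 3: 2 positive -> not definite
Clause 4: 0 positive -> not definite
Clause 5: 2 positive -> not definite
Definite clause count = 0.

0


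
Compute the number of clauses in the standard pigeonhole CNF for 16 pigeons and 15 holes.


The PHP encoding has two parts:
1) At-least-one-hole clauses: 16 (one per pigeon, each with 15 literals).
2) At-most-one-pigeon-per-hole clauses: 15 holes * C(16,2) = 15 * 120 = 1800.
Total clauses = 16 + 1800 = 1816.

1816


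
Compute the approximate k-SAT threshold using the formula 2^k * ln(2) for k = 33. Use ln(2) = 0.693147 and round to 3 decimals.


Using the asymptotic formula: threshold ~ 2^k * ln(2).
2^33 = 8589934592.
8589934592 * 0.693147 = 5954087392.641.

5954087392.641


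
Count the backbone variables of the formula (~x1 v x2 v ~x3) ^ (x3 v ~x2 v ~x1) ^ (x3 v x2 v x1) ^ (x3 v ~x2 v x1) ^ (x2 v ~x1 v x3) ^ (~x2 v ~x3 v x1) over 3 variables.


Find all satisfying assignments: 2 model(s).
Check which variables have the same value in every model.
Fixed variables: x3=T.
Backbone size = 1.

1


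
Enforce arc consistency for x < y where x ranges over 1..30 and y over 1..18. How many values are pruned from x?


For the constraint x < y, x needs a supporting value in y's domain.
x can be at most 17 (one less than y's maximum).
Valid x values from domain: 17 out of 30.
Pruned = 30 - 17 = 13.

13


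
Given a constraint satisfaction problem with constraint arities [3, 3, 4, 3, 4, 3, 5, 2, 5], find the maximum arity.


The arities are: 3, 3, 4, 3, 4, 3, 5, 2, 5.
Scan for the maximum value.
Maximum arity = 5.

5


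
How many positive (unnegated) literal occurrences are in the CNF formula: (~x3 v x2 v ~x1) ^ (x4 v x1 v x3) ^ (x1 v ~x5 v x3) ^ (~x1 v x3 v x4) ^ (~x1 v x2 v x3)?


Scan each clause for unnegated literals.
Clause 1: 1 positive; Clause 2: 3 positive; Clause 3: 2 positive; Clause 4: 2 positive; Clause 5: 2 positive.
Total positive literal occurrences = 10.

10


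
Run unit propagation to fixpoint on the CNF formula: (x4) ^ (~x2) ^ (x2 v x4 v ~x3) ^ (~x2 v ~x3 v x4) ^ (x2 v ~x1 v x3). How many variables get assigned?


Unit propagation repeatedly assigns the literal in any unit clause, then simplifies.
Assignments in order: x4 = T, x2 = F.
No further unit clauses remain.
Total variables assigned = 2.

2


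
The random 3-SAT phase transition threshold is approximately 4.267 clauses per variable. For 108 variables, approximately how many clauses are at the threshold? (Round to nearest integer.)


The 3-SAT phase transition occurs at approximately 4.267 clauses per variable.
m = 4.267 * 108 = 460.836.
Rounded to nearest integer: 461.

461


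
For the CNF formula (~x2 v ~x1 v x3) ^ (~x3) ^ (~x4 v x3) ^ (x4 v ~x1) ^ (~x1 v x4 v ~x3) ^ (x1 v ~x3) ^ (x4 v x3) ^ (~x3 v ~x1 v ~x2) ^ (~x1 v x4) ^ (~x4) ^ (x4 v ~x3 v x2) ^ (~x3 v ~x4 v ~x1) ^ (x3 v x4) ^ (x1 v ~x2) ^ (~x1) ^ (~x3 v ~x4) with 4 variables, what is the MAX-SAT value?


Enumerate all 16 truth assignments.
For each, count how many of the 16 clauses are satisfied.
The formula is not fully satisfiable, so the maximum is below 16.
Maximum simultaneously satisfiable clauses = 14.

14


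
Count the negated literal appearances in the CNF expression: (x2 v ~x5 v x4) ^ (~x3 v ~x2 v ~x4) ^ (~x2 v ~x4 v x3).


Scan each clause for negated literals.
Clause 1: 1 negative; Clause 2: 3 negative; Clause 3: 2 negative.
Total negative literal occurrences = 6.

6


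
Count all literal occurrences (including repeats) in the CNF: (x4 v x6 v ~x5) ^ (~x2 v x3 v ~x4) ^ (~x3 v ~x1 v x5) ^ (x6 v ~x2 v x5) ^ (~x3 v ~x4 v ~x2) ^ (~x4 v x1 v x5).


Clause lengths: 3, 3, 3, 3, 3, 3.
Sum = 3 + 3 + 3 + 3 + 3 + 3 = 18.

18


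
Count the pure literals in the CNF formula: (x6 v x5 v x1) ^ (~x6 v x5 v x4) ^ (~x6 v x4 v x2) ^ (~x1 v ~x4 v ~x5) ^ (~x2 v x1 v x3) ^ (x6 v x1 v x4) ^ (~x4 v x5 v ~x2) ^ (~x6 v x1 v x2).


A pure literal appears in only one polarity across all clauses.
Pure literals: x3 (positive only).
Count = 1.

1


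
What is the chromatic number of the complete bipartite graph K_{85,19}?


K_{85,19} is bipartite by definition: the two parts are independent sets, with every edge crossing between them.
Color all vertices in one part with color 1 and all vertices in the other part with color 2.
Since the graph has at least one edge, one color does not suffice.
Chromatic number = 2.

2


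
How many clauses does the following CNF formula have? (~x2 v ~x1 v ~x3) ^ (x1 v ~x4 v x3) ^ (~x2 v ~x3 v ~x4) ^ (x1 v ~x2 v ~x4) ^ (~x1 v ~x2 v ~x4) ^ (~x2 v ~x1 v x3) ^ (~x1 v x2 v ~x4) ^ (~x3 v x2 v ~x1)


Each group enclosed in parentheses joined by ^ is one clause.
Counting the conjuncts: 8 clauses.

8


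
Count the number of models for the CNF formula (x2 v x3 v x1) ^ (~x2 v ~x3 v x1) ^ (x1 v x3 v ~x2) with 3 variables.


Enumerate all 8 truth assignments over 3 variables.
Test each against every clause.
Satisfying assignments found: 5.

5


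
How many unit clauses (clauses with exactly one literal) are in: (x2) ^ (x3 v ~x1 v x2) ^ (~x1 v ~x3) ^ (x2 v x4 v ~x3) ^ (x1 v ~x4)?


A unit clause contains exactly one literal.
Unit clauses found: (x2).
Count = 1.

1


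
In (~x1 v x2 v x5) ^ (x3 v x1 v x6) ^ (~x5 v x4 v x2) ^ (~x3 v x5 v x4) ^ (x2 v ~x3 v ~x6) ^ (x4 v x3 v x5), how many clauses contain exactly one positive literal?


A definite clause has exactly one positive literal.
Clause 1: 2 positive -> not definite
Clause 2: 3 positive -> not definite
Clause 3: 2 positive -> not definite
Clause 4: 2 positive -> not definite
Clause 5: 1 positive -> definite
Clause 6: 3 positive -> not definite
Definite clause count = 1.

1


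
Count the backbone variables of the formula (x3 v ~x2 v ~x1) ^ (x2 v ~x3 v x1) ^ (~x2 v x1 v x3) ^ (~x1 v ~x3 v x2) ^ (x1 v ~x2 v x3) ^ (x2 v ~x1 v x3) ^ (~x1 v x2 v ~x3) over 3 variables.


Find all satisfying assignments: 3 model(s).
Check which variables have the same value in every model.
No variable is fixed across all models.
Backbone size = 0.

0


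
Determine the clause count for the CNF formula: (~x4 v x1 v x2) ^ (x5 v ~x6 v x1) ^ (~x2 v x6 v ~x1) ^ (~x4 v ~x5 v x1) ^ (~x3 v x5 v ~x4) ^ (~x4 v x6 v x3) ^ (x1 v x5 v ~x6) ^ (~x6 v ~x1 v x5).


Each group enclosed in parentheses joined by ^ is one clause.
Counting the conjuncts: 8 clauses.

8


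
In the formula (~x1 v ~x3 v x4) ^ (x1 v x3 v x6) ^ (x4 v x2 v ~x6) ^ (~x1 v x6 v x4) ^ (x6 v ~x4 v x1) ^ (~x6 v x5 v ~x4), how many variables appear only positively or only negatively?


A pure literal appears in only one polarity across all clauses.
Pure literals: x2 (positive only), x5 (positive only).
Count = 2.

2


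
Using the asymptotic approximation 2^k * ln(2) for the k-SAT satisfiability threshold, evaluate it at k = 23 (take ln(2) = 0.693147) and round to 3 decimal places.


Using the asymptotic formula: threshold ~ 2^k * ln(2).
2^23 = 8388608.
8388608 * 0.693147 = 5814538.469.

5814538.469


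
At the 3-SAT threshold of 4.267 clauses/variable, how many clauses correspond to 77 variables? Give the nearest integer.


The 3-SAT phase transition occurs at approximately 4.267 clauses per variable.
m = 4.267 * 77 = 328.559.
Rounded to nearest integer: 329.

329


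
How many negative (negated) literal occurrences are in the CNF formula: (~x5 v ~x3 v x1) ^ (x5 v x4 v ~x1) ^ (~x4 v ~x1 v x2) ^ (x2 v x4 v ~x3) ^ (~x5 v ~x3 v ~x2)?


Scan each clause for negated literals.
Clause 1: 2 negative; Clause 2: 1 negative; Clause 3: 2 negative; Clause 4: 1 negative; Clause 5: 3 negative.
Total negative literal occurrences = 9.

9


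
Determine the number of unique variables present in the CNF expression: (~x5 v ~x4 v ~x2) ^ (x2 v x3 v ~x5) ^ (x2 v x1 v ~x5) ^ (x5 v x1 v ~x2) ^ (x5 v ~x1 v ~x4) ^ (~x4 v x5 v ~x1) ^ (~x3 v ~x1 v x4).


Identify each distinct variable in the formula.
Variables found: x1, x2, x3, x4, x5.
Total distinct variables = 5.

5


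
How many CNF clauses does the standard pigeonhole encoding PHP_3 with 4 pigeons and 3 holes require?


The PHP encoding has two parts:
1) At-least-one-hole clauses: 4 (one per pigeon, each with 3 literals).
2) At-most-one-pigeon-per-hole clauses: 3 holes * C(4,2) = 3 * 6 = 18.
Total clauses = 4 + 18 = 22.

22


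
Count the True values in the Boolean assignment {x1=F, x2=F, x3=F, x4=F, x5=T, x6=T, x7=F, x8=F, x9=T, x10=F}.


The weight is the number of variables assigned True.
True variables: x5, x6, x9.
Weight = 3.

3


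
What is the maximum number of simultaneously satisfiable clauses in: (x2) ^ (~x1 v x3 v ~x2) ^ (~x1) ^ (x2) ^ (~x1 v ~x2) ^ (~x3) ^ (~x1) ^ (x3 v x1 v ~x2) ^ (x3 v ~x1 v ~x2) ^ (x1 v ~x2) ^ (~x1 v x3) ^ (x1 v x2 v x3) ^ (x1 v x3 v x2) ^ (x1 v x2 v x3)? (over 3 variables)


Enumerate all 8 truth assignments.
For each, count how many of the 14 clauses are satisfied.
The formula is not fully satisfiable, so the maximum is below 14.
Maximum simultaneously satisfiable clauses = 12.

12


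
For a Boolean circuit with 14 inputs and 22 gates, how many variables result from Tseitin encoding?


The Tseitin transformation introduces one auxiliary variable per gate.
Total variables = inputs + gates = 14 + 22 = 36.

36


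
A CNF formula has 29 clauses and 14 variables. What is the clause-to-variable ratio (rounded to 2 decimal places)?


Clause-to-variable ratio = clauses / variables.
29 / 14 = 2.07.

2.07


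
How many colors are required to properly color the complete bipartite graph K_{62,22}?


K_{62,22} is bipartite by definition: the two parts are independent sets, with every edge crossing between them.
Color all vertices in one part with color 1 and all vertices in the other part with color 2.
Since the graph has at least one edge, one color does not suffice.
Chromatic number = 2.

2


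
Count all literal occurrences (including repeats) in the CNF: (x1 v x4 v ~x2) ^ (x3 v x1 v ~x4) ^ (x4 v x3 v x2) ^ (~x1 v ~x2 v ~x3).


Clause lengths: 3, 3, 3, 3.
Sum = 3 + 3 + 3 + 3 = 12.

12


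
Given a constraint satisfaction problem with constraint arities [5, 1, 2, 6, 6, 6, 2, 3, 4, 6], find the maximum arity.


The arities are: 5, 1, 2, 6, 6, 6, 2, 3, 4, 6.
Scan for the maximum value.
Maximum arity = 6.

6


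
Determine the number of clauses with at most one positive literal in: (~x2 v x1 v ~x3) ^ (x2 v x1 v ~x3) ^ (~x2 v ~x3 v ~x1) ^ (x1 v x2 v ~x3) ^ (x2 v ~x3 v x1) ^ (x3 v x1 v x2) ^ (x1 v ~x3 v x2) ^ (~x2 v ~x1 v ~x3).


A Horn clause has at most one positive literal.
Clause 1: 1 positive lit(s) -> Horn
Clause 2: 2 positive lit(s) -> not Horn
Clause 3: 0 positive lit(s) -> Horn
Clause 4: 2 positive lit(s) -> not Horn
Clause 5: 2 positive lit(s) -> not Horn
Clause 6: 3 positive lit(s) -> not Horn
Clause 7: 2 positive lit(s) -> not Horn
Clause 8: 0 positive lit(s) -> Horn
Total Horn clauses = 3.

3


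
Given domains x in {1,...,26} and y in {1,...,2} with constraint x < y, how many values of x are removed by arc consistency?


For the constraint x < y, x needs a supporting value in y's domain.
x can be at most 1 (one less than y's maximum).
Valid x values from domain: 1 out of 26.
Pruned = 26 - 1 = 25.

25


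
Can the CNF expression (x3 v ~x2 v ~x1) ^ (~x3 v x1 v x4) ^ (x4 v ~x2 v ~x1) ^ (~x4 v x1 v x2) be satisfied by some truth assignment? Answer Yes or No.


Check all 16 possible truth assignments.
Number of satisfying assignments found: 9.
The formula is satisfiable.

Yes


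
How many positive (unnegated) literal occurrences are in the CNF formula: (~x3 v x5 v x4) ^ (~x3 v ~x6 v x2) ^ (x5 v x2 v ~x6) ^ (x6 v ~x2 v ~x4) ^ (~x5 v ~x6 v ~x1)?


Scan each clause for unnegated literals.
Clause 1: 2 positive; Clause 2: 1 positive; Clause 3: 2 positive; Clause 4: 1 positive; Clause 5: 0 positive.
Total positive literal occurrences = 6.

6


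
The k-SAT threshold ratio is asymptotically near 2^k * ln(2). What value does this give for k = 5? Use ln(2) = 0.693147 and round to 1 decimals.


Using the asymptotic formula: threshold ~ 2^k * ln(2).
2^5 = 32.
32 * 0.693147 = 22.2.

22.2


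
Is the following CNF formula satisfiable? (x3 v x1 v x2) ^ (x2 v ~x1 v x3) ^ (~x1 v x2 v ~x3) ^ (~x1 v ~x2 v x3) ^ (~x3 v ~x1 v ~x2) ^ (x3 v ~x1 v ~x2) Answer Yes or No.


Check all 8 possible truth assignments.
Number of satisfying assignments found: 3.
The formula is satisfiable.

Yes


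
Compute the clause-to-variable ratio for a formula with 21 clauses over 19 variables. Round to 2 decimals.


Clause-to-variable ratio = clauses / variables.
21 / 19 = 1.11.

1.11


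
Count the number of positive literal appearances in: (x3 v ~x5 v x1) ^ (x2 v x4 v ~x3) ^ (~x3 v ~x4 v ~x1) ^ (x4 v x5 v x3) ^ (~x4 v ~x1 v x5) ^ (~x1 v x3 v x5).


Scan each clause for unnegated literals.
Clause 1: 2 positive; Clause 2: 2 positive; Clause 3: 0 positive; Clause 4: 3 positive; Clause 5: 1 positive; Clause 6: 2 positive.
Total positive literal occurrences = 10.

10


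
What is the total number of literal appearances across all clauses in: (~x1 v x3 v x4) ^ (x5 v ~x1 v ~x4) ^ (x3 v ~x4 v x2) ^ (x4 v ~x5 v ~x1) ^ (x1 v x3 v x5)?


Clause lengths: 3, 3, 3, 3, 3.
Sum = 3 + 3 + 3 + 3 + 3 = 15.

15


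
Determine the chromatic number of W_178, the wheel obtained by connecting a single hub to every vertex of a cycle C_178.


W_178 consists of the cycle C_178 together with a hub vertex adjacent to every cycle vertex.
The cycle C_178 needs 2 colors (even cycle -> 2).
The hub is adjacent to every cycle vertex, so it must receive a new color distinct from all of them.
Chromatic number = 2 + 1 = 3.

3


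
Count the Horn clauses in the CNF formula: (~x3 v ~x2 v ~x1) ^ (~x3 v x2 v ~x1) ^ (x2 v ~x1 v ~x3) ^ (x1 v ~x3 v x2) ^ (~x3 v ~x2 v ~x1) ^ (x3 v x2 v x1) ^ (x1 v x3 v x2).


A Horn clause has at most one positive literal.
Clause 1: 0 positive lit(s) -> Horn
Clause 2: 1 positive lit(s) -> Horn
Clause 3: 1 positive lit(s) -> Horn
Clause 4: 2 positive lit(s) -> not Horn
Clause 5: 0 positive lit(s) -> Horn
Clause 6: 3 positive lit(s) -> not Horn
Clause 7: 3 positive lit(s) -> not Horn
Total Horn clauses = 4.

4


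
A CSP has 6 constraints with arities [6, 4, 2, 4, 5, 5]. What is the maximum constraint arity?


The arities are: 6, 4, 2, 4, 5, 5.
Scan for the maximum value.
Maximum arity = 6.

6


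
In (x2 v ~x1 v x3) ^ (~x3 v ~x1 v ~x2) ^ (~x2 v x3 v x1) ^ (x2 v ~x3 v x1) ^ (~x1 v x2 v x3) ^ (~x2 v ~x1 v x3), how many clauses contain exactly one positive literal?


A definite clause has exactly one positive literal.
Clause 1: 2 positive -> not definite
Clause 2: 0 positive -> not definite
Clause 3: 2 positive -> not definite
Clause 4: 2 positive -> not definite
Clause 5: 2 positive -> not definite
Clause 6: 1 positive -> definite
Definite clause count = 1.

1


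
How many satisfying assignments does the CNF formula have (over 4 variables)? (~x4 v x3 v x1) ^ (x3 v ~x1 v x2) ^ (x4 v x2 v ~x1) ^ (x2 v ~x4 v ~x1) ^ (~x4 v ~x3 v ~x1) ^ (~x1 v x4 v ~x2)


Enumerate all 16 truth assignments over 4 variables.
Test each against every clause.
Satisfying assignments found: 7.

7


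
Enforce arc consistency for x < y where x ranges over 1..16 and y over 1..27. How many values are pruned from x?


For the constraint x < y, x needs a supporting value in y's domain.
x can be at most 26 (one less than y's maximum).
Valid x values from domain: 16 out of 16.
Pruned = 16 - 16 = 0.

0


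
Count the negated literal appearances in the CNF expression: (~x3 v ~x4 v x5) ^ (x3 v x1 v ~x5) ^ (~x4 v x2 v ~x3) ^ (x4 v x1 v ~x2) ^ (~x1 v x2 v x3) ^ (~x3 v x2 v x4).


Scan each clause for negated literals.
Clause 1: 2 negative; Clause 2: 1 negative; Clause 3: 2 negative; Clause 4: 1 negative; Clause 5: 1 negative; Clause 6: 1 negative.
Total negative literal occurrences = 8.

8


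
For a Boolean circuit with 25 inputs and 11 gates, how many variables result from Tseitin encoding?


The Tseitin transformation introduces one auxiliary variable per gate.
Total variables = inputs + gates = 25 + 11 = 36.

36


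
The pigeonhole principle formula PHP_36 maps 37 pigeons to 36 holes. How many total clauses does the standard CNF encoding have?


The PHP encoding has two parts:
1) At-least-one-hole clauses: 37 (one per pigeon, each with 36 literals).
2) At-most-one-pigeon-per-hole clauses: 36 holes * C(37,2) = 36 * 666 = 23976.
Total clauses = 37 + 23976 = 24013.

24013


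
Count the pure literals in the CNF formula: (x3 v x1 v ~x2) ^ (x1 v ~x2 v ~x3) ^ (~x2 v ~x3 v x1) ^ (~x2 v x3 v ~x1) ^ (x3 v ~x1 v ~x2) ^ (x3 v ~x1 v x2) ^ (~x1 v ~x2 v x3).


A pure literal appears in only one polarity across all clauses.
No pure literals found.
Count = 0.

0


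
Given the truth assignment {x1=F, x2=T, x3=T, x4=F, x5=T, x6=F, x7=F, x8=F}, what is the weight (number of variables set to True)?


The weight is the number of variables assigned True.
True variables: x2, x3, x5.
Weight = 3.

3


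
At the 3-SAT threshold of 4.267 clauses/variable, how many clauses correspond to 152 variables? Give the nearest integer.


The 3-SAT phase transition occurs at approximately 4.267 clauses per variable.
m = 4.267 * 152 = 648.584.
Rounded to nearest integer: 649.

649


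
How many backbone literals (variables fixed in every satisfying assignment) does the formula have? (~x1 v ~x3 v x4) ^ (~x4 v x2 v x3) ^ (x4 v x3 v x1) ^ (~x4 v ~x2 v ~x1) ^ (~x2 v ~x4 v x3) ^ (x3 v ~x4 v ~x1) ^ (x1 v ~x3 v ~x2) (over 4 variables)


Find all satisfying assignments: 5 model(s).
Check which variables have the same value in every model.
No variable is fixed across all models.
Backbone size = 0.

0


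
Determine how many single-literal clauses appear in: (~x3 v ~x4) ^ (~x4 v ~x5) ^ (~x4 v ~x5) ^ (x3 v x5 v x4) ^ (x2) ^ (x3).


A unit clause contains exactly one literal.
Unit clauses found: (x2), (x3).
Count = 2.

2


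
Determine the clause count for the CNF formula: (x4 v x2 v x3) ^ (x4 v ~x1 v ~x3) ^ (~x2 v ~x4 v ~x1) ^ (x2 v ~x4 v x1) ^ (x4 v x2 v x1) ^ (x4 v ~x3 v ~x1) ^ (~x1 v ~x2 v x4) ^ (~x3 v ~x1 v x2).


Each group enclosed in parentheses joined by ^ is one clause.
Counting the conjuncts: 8 clauses.

8


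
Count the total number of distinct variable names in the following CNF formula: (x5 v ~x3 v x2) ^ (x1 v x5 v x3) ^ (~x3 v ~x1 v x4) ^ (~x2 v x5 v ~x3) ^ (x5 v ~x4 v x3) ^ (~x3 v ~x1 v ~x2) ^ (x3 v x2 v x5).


Identify each distinct variable in the formula.
Variables found: x1, x2, x3, x4, x5.
Total distinct variables = 5.

5


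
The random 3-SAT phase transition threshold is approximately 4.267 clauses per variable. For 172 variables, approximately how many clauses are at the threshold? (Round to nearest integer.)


The 3-SAT phase transition occurs at approximately 4.267 clauses per variable.
m = 4.267 * 172 = 733.924.
Rounded to nearest integer: 734.

734


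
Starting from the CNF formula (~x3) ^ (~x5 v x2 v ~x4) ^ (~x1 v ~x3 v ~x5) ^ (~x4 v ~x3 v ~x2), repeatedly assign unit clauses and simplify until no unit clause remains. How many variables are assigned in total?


Unit propagation repeatedly assigns the literal in any unit clause, then simplifies.
Assignments in order: x3 = F.
No further unit clauses remain.
Total variables assigned = 1.

1


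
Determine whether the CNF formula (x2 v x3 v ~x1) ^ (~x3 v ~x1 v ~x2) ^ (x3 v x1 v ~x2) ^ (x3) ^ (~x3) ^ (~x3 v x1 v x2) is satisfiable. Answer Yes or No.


Check all 8 possible truth assignments.
Number of satisfying assignments found: 0.
The formula is unsatisfiable.

No


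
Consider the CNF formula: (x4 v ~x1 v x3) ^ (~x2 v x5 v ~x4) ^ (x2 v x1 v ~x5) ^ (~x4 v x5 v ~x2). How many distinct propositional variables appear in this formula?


Identify each distinct variable in the formula.
Variables found: x1, x2, x3, x4, x5.
Total distinct variables = 5.

5


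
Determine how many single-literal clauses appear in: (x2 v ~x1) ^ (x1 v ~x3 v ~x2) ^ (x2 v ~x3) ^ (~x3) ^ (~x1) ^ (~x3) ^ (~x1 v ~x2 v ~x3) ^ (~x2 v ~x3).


A unit clause contains exactly one literal.
Unit clauses found: (~x3), (~x1), (~x3).
Count = 3.

3


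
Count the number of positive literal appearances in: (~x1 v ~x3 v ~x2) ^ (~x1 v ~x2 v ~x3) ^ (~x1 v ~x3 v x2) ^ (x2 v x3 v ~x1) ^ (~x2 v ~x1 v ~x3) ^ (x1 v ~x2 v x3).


Scan each clause for unnegated literals.
Clause 1: 0 positive; Clause 2: 0 positive; Clause 3: 1 positive; Clause 4: 2 positive; Clause 5: 0 positive; Clause 6: 2 positive.
Total positive literal occurrences = 5.

5


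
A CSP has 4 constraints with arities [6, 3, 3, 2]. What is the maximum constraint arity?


The arities are: 6, 3, 3, 2.
Scan for the maximum value.
Maximum arity = 6.

6


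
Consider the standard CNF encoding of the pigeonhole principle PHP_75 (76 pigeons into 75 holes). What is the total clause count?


The PHP encoding has two parts:
1) At-least-one-hole clauses: 76 (one per pigeon, each with 75 literals).
2) At-most-one-pigeon-per-hole clauses: 75 holes * C(76,2) = 75 * 2850 = 213750.
Total clauses = 76 + 213750 = 213826.

213826


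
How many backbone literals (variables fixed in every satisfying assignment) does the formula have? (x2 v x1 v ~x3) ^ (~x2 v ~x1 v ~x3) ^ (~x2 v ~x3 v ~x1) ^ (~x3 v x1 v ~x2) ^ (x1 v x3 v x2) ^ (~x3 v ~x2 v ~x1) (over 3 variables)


Find all satisfying assignments: 4 model(s).
Check which variables have the same value in every model.
No variable is fixed across all models.
Backbone size = 0.

0


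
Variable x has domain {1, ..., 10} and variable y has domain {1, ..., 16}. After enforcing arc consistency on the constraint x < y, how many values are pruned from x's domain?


For the constraint x < y, x needs a supporting value in y's domain.
x can be at most 15 (one less than y's maximum).
Valid x values from domain: 10 out of 10.
Pruned = 10 - 10 = 0.

0


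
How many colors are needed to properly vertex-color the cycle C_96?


A cycle on an even number of vertices is bipartite: alternate two colors around the cycle.
Since 96 is even, two colors suffice, and at least two are needed because the graph has edges.
Chromatic number = 2.

2


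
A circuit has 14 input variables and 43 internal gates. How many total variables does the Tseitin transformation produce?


The Tseitin transformation introduces one auxiliary variable per gate.
Total variables = inputs + gates = 14 + 43 = 57.

57


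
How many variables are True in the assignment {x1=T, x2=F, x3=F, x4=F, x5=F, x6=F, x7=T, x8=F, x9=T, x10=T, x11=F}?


The weight is the number of variables assigned True.
True variables: x1, x7, x9, x10.
Weight = 4.

4


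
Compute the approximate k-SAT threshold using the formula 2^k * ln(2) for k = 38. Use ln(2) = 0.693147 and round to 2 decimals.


Using the asymptotic formula: threshold ~ 2^k * ln(2).
2^38 = 274877906944.
274877906944 * 0.693147 = 190530796564.51.

190530796564.51


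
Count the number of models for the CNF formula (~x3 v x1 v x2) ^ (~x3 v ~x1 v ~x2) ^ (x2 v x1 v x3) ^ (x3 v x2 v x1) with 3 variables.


Enumerate all 8 truth assignments over 3 variables.
Test each against every clause.
Satisfying assignments found: 5.

5


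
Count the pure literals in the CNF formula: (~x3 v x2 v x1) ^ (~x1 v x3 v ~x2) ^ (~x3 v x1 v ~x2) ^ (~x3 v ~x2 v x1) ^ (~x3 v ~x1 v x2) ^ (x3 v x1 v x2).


A pure literal appears in only one polarity across all clauses.
No pure literals found.
Count = 0.

0


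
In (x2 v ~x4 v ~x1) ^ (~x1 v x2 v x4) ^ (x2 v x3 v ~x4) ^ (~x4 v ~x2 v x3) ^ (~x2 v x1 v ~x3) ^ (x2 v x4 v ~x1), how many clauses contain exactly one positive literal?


A definite clause has exactly one positive literal.
Clause 1: 1 positive -> definite
Clause 2: 2 positive -> not definite
Clause 3: 2 positive -> not definite
Clause 4: 1 positive -> definite
Clause 5: 1 positive -> definite
Clause 6: 2 positive -> not definite
Definite clause count = 3.

3


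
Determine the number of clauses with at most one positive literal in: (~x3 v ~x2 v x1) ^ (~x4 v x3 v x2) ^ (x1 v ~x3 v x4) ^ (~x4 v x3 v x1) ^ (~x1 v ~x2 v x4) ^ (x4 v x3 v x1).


A Horn clause has at most one positive literal.
Clause 1: 1 positive lit(s) -> Horn
Clause 2: 2 positive lit(s) -> not Horn
Clause 3: 2 positive lit(s) -> not Horn
Clause 4: 2 positive lit(s) -> not Horn
Clause 5: 1 positive lit(s) -> Horn
Clause 6: 3 positive lit(s) -> not Horn
Total Horn clauses = 2.

2


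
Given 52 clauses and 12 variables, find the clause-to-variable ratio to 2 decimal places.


Clause-to-variable ratio = clauses / variables.
52 / 12 = 4.33.

4.33


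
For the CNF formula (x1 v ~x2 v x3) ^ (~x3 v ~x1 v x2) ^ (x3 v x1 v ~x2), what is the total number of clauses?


Each group enclosed in parentheses joined by ^ is one clause.
Counting the conjuncts: 3 clauses.

3


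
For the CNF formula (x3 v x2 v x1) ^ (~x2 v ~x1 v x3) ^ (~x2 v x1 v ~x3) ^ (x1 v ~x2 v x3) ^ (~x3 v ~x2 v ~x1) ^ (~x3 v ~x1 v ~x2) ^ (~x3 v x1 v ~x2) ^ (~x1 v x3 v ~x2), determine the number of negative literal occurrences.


Scan each clause for negated literals.
Clause 1: 0 negative; Clause 2: 2 negative; Clause 3: 2 negative; Clause 4: 1 negative; Clause 5: 3 negative; Clause 6: 3 negative; Clause 7: 2 negative; Clause 8: 2 negative.
Total negative literal occurrences = 15.

15


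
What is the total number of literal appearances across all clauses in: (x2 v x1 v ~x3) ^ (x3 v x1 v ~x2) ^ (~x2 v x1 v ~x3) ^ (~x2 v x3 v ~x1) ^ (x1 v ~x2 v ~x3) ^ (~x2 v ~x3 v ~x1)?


Clause lengths: 3, 3, 3, 3, 3, 3.
Sum = 3 + 3 + 3 + 3 + 3 + 3 = 18.

18


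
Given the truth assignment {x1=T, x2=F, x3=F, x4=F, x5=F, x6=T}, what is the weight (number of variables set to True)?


The weight is the number of variables assigned True.
True variables: x1, x6.
Weight = 2.

2


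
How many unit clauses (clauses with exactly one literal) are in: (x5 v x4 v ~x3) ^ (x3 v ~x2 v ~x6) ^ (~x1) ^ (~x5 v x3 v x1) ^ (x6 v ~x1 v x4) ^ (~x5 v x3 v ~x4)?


A unit clause contains exactly one literal.
Unit clauses found: (~x1).
Count = 1.

1


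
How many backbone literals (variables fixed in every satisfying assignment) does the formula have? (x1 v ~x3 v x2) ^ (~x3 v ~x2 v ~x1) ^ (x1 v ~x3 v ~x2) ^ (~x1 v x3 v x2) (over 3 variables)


Find all satisfying assignments: 4 model(s).
Check which variables have the same value in every model.
No variable is fixed across all models.
Backbone size = 0.

0


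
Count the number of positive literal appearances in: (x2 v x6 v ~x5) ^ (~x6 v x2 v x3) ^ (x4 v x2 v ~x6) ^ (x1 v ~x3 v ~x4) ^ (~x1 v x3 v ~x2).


Scan each clause for unnegated literals.
Clause 1: 2 positive; Clause 2: 2 positive; Clause 3: 2 positive; Clause 4: 1 positive; Clause 5: 1 positive.
Total positive literal occurrences = 8.

8


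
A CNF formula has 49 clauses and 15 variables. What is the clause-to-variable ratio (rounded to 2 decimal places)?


Clause-to-variable ratio = clauses / variables.
49 / 15 = 3.27.

3.27


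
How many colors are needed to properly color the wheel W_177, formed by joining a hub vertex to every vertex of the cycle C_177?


W_177 consists of the cycle C_177 together with a hub vertex adjacent to every cycle vertex.
The cycle C_177 needs 3 colors (odd cycle -> 3).
The hub is adjacent to every cycle vertex, so it must receive a new color distinct from all of them.
Chromatic number = 3 + 1 = 4.

4


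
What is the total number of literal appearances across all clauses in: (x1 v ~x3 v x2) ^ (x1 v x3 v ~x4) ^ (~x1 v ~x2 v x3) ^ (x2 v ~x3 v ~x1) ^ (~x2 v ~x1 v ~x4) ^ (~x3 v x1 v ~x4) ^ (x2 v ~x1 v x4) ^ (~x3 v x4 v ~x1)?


Clause lengths: 3, 3, 3, 3, 3, 3, 3, 3.
Sum = 3 + 3 + 3 + 3 + 3 + 3 + 3 + 3 = 24.

24


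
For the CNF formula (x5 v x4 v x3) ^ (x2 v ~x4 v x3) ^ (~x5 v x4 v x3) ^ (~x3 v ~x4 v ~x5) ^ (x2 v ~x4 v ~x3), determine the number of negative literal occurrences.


Scan each clause for negated literals.
Clause 1: 0 negative; Clause 2: 1 negative; Clause 3: 1 negative; Clause 4: 3 negative; Clause 5: 2 negative.
Total negative literal occurrences = 7.

7


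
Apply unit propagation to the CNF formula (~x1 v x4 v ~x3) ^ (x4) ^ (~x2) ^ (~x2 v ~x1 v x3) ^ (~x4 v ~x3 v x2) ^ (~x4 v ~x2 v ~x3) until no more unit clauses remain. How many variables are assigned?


Unit propagation repeatedly assigns the literal in any unit clause, then simplifies.
Assignments in order: x4 = T, x2 = F, x3 = F.
No further unit clauses remain.
Total variables assigned = 3.

3


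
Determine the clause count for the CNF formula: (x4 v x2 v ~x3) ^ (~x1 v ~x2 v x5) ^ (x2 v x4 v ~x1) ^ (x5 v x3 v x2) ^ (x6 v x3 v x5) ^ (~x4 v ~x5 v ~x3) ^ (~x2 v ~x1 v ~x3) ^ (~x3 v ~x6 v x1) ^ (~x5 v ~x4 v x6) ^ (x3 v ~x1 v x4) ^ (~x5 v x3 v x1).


Each group enclosed in parentheses joined by ^ is one clause.
Counting the conjuncts: 11 clauses.

11


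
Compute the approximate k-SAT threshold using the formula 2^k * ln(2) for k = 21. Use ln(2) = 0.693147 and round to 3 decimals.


Using the asymptotic formula: threshold ~ 2^k * ln(2).
2^21 = 2097152.
2097152 * 0.693147 = 1453634.617.

1453634.617


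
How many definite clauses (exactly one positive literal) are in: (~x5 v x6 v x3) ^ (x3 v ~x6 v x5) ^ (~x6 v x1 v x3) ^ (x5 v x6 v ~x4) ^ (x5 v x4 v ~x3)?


A definite clause has exactly one positive literal.
Clause 1: 2 positive -> not definite
Clause 2: 2 positive -> not definite
Clause 3: 2 positive -> not definite
Clause 4: 2 positive -> not definite
Clause 5: 2 positive -> not definite
Definite clause count = 0.

0


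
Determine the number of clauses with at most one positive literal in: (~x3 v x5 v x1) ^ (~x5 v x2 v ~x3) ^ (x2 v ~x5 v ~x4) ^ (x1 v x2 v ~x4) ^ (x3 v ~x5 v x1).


A Horn clause has at most one positive literal.
Clause 1: 2 positive lit(s) -> not Horn
Clause 2: 1 positive lit(s) -> Horn
Clause 3: 1 positive lit(s) -> Horn
Clause 4: 2 positive lit(s) -> not Horn
Clause 5: 2 positive lit(s) -> not Horn
Total Horn clauses = 2.

2


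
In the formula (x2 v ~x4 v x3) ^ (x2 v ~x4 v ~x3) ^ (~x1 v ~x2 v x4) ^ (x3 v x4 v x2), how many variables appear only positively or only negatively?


A pure literal appears in only one polarity across all clauses.
Pure literals: x1 (negative only).
Count = 1.

1


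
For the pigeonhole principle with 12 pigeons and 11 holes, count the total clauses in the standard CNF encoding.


The PHP encoding has two parts:
1) At-least-one-hole clauses: 12 (one per pigeon, each with 11 literals).
2) At-most-one-pigeon-per-hole clauses: 11 holes * C(12,2) = 11 * 66 = 726.
Total clauses = 12 + 726 = 738.

738


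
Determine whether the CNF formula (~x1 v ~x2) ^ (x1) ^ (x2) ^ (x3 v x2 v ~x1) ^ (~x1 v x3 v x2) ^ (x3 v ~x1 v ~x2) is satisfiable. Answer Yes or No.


Check all 8 possible truth assignments.
Number of satisfying assignments found: 0.
The formula is unsatisfiable.

No


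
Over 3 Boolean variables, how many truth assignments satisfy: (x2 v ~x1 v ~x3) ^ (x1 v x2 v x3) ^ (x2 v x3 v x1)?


Enumerate all 8 truth assignments over 3 variables.
Test each against every clause.
Satisfying assignments found: 6.

6


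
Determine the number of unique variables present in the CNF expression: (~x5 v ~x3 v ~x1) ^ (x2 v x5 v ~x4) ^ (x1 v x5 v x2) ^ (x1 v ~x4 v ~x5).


Identify each distinct variable in the formula.
Variables found: x1, x2, x3, x4, x5.
Total distinct variables = 5.

5


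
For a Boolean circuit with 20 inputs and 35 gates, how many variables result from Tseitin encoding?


The Tseitin transformation introduces one auxiliary variable per gate.
Total variables = inputs + gates = 20 + 35 = 55.

55


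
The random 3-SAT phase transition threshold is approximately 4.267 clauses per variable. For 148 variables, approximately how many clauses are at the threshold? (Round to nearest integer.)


The 3-SAT phase transition occurs at approximately 4.267 clauses per variable.
m = 4.267 * 148 = 631.516.
Rounded to nearest integer: 632.

632


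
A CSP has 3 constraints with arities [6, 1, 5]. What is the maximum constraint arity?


The arities are: 6, 1, 5.
Scan for the maximum value.
Maximum arity = 6.

6


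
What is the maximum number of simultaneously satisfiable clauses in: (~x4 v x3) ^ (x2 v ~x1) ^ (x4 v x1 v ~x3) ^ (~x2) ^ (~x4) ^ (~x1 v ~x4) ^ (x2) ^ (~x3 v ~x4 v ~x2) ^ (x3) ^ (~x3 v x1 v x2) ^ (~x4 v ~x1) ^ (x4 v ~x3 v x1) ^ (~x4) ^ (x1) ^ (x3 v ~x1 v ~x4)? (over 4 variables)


Enumerate all 16 truth assignments.
For each, count how many of the 15 clauses are satisfied.
The formula is not fully satisfiable, so the maximum is below 15.
Maximum simultaneously satisfiable clauses = 14.

14


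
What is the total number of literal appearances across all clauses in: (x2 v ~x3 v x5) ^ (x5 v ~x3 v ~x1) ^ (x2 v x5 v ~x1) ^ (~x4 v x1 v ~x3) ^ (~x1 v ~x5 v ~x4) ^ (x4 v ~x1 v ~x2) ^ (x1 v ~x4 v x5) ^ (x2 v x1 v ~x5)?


Clause lengths: 3, 3, 3, 3, 3, 3, 3, 3.
Sum = 3 + 3 + 3 + 3 + 3 + 3 + 3 + 3 = 24.

24


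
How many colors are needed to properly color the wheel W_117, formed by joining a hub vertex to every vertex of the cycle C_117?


W_117 consists of the cycle C_117 together with a hub vertex adjacent to every cycle vertex.
The cycle C_117 needs 3 colors (odd cycle -> 3).
The hub is adjacent to every cycle vertex, so it must receive a new color distinct from all of them.
Chromatic number = 3 + 1 = 4.

4


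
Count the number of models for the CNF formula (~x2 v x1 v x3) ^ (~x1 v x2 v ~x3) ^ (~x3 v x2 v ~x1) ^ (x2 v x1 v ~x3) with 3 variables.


Enumerate all 8 truth assignments over 3 variables.
Test each against every clause.
Satisfying assignments found: 5.

5


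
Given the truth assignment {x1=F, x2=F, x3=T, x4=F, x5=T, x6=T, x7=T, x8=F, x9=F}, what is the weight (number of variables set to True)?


The weight is the number of variables assigned True.
True variables: x3, x5, x6, x7.
Weight = 4.

4


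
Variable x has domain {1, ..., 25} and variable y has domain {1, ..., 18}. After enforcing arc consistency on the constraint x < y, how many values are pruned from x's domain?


For the constraint x < y, x needs a supporting value in y's domain.
x can be at most 17 (one less than y's maximum).
Valid x values from domain: 17 out of 25.
Pruned = 25 - 17 = 8.

8


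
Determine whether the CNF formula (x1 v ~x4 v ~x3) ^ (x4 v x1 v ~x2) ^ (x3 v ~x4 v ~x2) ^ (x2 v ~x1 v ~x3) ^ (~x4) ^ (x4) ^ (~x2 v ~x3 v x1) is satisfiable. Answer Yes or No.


Check all 16 possible truth assignments.
Number of satisfying assignments found: 0.
The formula is unsatisfiable.

No


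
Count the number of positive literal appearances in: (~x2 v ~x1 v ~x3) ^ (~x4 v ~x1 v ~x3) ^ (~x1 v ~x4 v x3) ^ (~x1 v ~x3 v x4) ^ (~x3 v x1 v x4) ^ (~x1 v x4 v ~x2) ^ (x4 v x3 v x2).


Scan each clause for unnegated literals.
Clause 1: 0 positive; Clause 2: 0 positive; Clause 3: 1 positive; Clause 4: 1 positive; Clause 5: 2 positive; Clause 6: 1 positive; Clause 7: 3 positive.
Total positive literal occurrences = 8.

8


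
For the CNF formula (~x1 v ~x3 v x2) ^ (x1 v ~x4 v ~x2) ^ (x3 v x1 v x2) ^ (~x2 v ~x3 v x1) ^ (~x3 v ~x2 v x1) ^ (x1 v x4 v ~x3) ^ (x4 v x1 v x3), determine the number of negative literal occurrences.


Scan each clause for negated literals.
Clause 1: 2 negative; Clause 2: 2 negative; Clause 3: 0 negative; Clause 4: 2 negative; Clause 5: 2 negative; Clause 6: 1 negative; Clause 7: 0 negative.
Total negative literal occurrences = 9.

9


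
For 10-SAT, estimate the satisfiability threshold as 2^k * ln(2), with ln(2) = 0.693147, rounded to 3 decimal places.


Using the asymptotic formula: threshold ~ 2^k * ln(2).
2^10 = 1024.
1024 * 0.693147 = 709.783.

709.783


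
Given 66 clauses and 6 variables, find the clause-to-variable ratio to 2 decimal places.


Clause-to-variable ratio = clauses / variables.
66 / 6 = 11.0.

11.0


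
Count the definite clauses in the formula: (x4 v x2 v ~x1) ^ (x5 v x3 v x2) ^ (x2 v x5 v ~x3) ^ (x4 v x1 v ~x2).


A definite clause has exactly one positive literal.
Clause 1: 2 positive -> not definite
Clause 2: 3 positive -> not definite
Clause 3: 2 positive -> not definite
Clause 4: 2 positive -> not definite
Definite clause count = 0.

0


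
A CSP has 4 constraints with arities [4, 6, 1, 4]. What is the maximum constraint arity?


The arities are: 4, 6, 1, 4.
Scan for the maximum value.
Maximum arity = 6.

6
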